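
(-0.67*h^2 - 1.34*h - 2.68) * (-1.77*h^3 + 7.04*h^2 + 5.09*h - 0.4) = 1.1859*h^5 - 2.345*h^4 - 8.1003*h^3 - 25.4198*h^2 - 13.1052*h + 1.072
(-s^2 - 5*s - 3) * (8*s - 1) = -8*s^3 - 39*s^2 - 19*s + 3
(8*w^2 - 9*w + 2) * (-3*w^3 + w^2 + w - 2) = -24*w^5 + 35*w^4 - 7*w^3 - 23*w^2 + 20*w - 4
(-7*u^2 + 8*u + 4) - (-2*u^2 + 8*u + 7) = -5*u^2 - 3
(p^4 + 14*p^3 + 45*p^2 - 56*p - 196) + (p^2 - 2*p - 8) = p^4 + 14*p^3 + 46*p^2 - 58*p - 204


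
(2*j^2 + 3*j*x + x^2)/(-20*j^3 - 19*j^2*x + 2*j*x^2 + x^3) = (2*j + x)/(-20*j^2 + j*x + x^2)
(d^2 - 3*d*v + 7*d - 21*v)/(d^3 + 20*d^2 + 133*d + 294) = (d - 3*v)/(d^2 + 13*d + 42)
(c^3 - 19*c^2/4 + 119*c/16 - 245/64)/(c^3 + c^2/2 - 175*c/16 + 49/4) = (c - 5/4)/(c + 4)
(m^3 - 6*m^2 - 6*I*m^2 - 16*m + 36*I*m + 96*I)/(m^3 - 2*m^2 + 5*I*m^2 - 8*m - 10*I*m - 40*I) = (m^2 + m*(-8 - 6*I) + 48*I)/(m^2 + m*(-4 + 5*I) - 20*I)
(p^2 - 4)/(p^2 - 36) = (p^2 - 4)/(p^2 - 36)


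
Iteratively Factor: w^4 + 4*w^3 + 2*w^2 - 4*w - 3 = (w + 1)*(w^3 + 3*w^2 - w - 3) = (w + 1)*(w + 3)*(w^2 - 1) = (w - 1)*(w + 1)*(w + 3)*(w + 1)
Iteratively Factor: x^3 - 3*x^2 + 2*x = (x - 2)*(x^2 - x) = x*(x - 2)*(x - 1)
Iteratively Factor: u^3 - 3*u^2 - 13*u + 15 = (u - 5)*(u^2 + 2*u - 3) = (u - 5)*(u - 1)*(u + 3)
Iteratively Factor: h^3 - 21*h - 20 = (h - 5)*(h^2 + 5*h + 4) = (h - 5)*(h + 1)*(h + 4)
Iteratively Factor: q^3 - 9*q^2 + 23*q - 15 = (q - 5)*(q^2 - 4*q + 3) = (q - 5)*(q - 1)*(q - 3)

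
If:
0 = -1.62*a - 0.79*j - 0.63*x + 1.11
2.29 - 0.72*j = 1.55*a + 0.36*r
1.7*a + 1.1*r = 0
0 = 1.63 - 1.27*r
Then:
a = -0.83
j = 4.33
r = 1.28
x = -1.53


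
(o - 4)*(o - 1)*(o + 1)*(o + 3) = o^4 - o^3 - 13*o^2 + o + 12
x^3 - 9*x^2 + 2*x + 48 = (x - 8)*(x - 3)*(x + 2)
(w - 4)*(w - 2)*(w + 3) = w^3 - 3*w^2 - 10*w + 24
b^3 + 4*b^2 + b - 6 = (b - 1)*(b + 2)*(b + 3)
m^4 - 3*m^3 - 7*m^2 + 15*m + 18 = (m - 3)^2*(m + 1)*(m + 2)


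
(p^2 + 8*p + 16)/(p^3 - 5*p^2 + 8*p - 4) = (p^2 + 8*p + 16)/(p^3 - 5*p^2 + 8*p - 4)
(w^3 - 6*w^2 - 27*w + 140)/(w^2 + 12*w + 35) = (w^2 - 11*w + 28)/(w + 7)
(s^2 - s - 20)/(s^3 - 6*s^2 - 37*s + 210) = (s + 4)/(s^2 - s - 42)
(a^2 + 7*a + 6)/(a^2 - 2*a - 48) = (a + 1)/(a - 8)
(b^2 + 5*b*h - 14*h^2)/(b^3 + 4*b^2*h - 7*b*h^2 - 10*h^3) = (b + 7*h)/(b^2 + 6*b*h + 5*h^2)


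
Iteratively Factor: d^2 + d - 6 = (d - 2)*(d + 3)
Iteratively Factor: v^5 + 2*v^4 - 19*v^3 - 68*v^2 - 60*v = (v + 3)*(v^4 - v^3 - 16*v^2 - 20*v) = (v + 2)*(v + 3)*(v^3 - 3*v^2 - 10*v) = (v - 5)*(v + 2)*(v + 3)*(v^2 + 2*v) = (v - 5)*(v + 2)^2*(v + 3)*(v)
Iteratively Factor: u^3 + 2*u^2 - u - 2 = (u + 1)*(u^2 + u - 2) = (u - 1)*(u + 1)*(u + 2)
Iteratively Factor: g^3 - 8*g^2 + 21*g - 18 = (g - 3)*(g^2 - 5*g + 6) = (g - 3)^2*(g - 2)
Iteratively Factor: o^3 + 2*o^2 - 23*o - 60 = (o + 4)*(o^2 - 2*o - 15) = (o - 5)*(o + 4)*(o + 3)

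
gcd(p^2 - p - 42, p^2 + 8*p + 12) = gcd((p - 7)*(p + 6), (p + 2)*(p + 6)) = p + 6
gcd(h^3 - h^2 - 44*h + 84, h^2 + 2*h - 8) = h - 2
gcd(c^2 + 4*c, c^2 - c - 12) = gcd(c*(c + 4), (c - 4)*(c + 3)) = 1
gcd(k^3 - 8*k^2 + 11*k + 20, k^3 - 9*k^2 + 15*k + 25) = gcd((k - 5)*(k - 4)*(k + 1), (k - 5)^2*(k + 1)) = k^2 - 4*k - 5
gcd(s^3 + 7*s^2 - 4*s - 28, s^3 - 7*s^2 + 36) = s + 2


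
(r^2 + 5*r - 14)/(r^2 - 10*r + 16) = (r + 7)/(r - 8)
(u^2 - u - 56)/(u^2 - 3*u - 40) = (u + 7)/(u + 5)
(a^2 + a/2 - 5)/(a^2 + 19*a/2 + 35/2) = (a - 2)/(a + 7)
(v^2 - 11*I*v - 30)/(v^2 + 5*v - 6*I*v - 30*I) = (v - 5*I)/(v + 5)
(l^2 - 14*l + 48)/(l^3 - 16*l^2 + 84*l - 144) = (l - 8)/(l^2 - 10*l + 24)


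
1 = 1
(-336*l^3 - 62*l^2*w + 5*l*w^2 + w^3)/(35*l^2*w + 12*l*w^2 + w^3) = (-48*l^2 - 2*l*w + w^2)/(w*(5*l + w))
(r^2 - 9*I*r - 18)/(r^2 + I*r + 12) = (r - 6*I)/(r + 4*I)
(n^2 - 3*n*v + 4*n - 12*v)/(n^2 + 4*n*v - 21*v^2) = (n + 4)/(n + 7*v)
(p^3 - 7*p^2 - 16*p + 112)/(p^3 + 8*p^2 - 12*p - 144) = (p^2 - 3*p - 28)/(p^2 + 12*p + 36)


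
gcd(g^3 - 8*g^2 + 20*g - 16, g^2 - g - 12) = g - 4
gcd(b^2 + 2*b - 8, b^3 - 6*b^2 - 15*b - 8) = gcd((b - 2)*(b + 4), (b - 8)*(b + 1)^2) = 1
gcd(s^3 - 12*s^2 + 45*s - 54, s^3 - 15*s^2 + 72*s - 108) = s^2 - 9*s + 18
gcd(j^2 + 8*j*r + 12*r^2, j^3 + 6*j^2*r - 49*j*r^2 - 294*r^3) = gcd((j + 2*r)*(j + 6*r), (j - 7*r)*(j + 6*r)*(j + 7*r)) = j + 6*r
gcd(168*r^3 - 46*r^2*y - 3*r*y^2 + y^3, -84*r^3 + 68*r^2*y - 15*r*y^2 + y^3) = -6*r + y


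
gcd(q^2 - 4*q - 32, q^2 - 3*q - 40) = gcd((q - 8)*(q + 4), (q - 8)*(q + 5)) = q - 8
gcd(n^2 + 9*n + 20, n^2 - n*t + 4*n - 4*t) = n + 4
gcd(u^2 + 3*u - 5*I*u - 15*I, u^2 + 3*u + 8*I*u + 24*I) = u + 3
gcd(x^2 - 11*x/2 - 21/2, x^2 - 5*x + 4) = 1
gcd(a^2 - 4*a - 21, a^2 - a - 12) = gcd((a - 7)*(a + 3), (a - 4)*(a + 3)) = a + 3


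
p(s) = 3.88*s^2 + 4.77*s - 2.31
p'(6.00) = 51.33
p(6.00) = 165.99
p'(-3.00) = -18.51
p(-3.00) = 18.30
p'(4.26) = 37.83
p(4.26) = 88.42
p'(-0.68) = -0.51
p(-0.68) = -3.76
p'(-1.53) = -7.10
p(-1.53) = -0.53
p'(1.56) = 16.88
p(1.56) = 14.57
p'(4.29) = 38.06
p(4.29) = 89.56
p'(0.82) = 11.13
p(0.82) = 4.21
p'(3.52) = 32.09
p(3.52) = 62.56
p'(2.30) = 22.62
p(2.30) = 29.19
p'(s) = 7.76*s + 4.77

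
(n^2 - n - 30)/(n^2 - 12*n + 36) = (n + 5)/(n - 6)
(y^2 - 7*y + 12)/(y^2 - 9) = (y - 4)/(y + 3)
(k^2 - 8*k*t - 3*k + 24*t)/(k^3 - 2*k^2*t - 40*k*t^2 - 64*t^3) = (k - 3)/(k^2 + 6*k*t + 8*t^2)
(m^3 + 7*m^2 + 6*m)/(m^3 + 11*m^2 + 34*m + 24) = m/(m + 4)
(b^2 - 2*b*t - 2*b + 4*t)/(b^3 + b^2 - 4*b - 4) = (b - 2*t)/(b^2 + 3*b + 2)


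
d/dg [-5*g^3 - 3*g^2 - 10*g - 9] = -15*g^2 - 6*g - 10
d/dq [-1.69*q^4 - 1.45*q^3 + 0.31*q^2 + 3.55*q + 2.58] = -6.76*q^3 - 4.35*q^2 + 0.62*q + 3.55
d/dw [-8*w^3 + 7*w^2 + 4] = 2*w*(7 - 12*w)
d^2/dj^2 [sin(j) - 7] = -sin(j)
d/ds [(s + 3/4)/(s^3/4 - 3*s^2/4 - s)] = (-8*s^3 + 3*s^2 + 18*s + 12)/(s^2*(s^4 - 6*s^3 + s^2 + 24*s + 16))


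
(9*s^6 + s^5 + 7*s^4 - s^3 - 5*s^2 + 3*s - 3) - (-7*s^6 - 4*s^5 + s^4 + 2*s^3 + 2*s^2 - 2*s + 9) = 16*s^6 + 5*s^5 + 6*s^4 - 3*s^3 - 7*s^2 + 5*s - 12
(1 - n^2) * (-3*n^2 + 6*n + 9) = 3*n^4 - 6*n^3 - 12*n^2 + 6*n + 9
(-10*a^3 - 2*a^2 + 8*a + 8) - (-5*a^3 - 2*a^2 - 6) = -5*a^3 + 8*a + 14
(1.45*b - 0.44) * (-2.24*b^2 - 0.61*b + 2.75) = -3.248*b^3 + 0.1011*b^2 + 4.2559*b - 1.21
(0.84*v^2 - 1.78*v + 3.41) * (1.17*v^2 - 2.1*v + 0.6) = 0.9828*v^4 - 3.8466*v^3 + 8.2317*v^2 - 8.229*v + 2.046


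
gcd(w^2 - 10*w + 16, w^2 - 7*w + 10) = w - 2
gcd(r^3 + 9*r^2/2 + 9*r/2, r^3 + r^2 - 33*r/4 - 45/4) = r + 3/2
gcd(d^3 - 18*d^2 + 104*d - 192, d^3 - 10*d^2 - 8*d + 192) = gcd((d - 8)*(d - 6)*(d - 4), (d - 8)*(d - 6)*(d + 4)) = d^2 - 14*d + 48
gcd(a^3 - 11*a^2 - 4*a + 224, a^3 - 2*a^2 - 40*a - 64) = a^2 - 4*a - 32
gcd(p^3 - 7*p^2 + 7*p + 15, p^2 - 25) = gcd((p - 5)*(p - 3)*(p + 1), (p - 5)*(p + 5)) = p - 5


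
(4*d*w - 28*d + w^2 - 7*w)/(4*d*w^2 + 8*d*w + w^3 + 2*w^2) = (w - 7)/(w*(w + 2))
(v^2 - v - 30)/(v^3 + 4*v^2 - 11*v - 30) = (v - 6)/(v^2 - v - 6)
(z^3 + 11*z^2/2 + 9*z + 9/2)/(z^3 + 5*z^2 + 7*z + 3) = (z + 3/2)/(z + 1)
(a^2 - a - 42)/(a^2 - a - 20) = (-a^2 + a + 42)/(-a^2 + a + 20)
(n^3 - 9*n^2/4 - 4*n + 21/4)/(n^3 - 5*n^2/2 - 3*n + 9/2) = (4*n + 7)/(2*(2*n + 3))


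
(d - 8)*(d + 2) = d^2 - 6*d - 16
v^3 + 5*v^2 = v^2*(v + 5)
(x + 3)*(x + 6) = x^2 + 9*x + 18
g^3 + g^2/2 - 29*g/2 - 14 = (g - 4)*(g + 1)*(g + 7/2)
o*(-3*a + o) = -3*a*o + o^2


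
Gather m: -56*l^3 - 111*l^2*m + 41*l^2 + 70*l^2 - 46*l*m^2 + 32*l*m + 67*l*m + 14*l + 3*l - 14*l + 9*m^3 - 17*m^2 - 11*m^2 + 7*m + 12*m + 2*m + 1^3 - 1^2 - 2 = -56*l^3 + 111*l^2 + 3*l + 9*m^3 + m^2*(-46*l - 28) + m*(-111*l^2 + 99*l + 21) - 2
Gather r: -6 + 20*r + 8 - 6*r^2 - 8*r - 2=-6*r^2 + 12*r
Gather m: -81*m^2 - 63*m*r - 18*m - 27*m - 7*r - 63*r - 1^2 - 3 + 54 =-81*m^2 + m*(-63*r - 45) - 70*r + 50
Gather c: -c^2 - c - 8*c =-c^2 - 9*c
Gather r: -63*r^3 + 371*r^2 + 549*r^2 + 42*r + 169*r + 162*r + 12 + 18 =-63*r^3 + 920*r^2 + 373*r + 30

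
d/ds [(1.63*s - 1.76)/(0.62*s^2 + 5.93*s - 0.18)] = (-1.0106*s^2 + 2.1824*s + 10.1434)/(0.3844*s^4 + 7.3532*s^3 + 34.9417*s^2 - 2.1348*s + 0.0324)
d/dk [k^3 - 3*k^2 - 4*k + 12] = 3*k^2 - 6*k - 4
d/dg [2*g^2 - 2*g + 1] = 4*g - 2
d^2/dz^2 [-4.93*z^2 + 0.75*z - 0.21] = -9.86000000000000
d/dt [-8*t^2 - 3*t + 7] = -16*t - 3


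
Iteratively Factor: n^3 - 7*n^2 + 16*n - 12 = (n - 2)*(n^2 - 5*n + 6) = (n - 3)*(n - 2)*(n - 2)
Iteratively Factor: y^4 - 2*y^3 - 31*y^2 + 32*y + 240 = (y + 4)*(y^3 - 6*y^2 - 7*y + 60) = (y - 5)*(y + 4)*(y^2 - y - 12) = (y - 5)*(y + 3)*(y + 4)*(y - 4)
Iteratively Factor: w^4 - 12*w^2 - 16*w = (w - 4)*(w^3 + 4*w^2 + 4*w) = (w - 4)*(w + 2)*(w^2 + 2*w) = (w - 4)*(w + 2)^2*(w)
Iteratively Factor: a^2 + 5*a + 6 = (a + 3)*(a + 2)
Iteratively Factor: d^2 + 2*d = (d)*(d + 2)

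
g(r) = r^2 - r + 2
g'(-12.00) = -25.00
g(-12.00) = 158.00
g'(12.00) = 23.00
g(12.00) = 134.00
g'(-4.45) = -9.90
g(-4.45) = 26.25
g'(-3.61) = -8.22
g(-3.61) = 18.64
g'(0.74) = 0.48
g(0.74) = 1.81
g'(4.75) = 8.50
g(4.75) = 19.81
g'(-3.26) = -7.52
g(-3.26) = 15.89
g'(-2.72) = -6.44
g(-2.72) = 12.12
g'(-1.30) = -3.60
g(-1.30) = 4.99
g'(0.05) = -0.90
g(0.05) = 1.95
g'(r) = 2*r - 1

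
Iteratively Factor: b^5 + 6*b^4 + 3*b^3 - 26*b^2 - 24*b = (b)*(b^4 + 6*b^3 + 3*b^2 - 26*b - 24) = b*(b + 3)*(b^3 + 3*b^2 - 6*b - 8) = b*(b + 3)*(b + 4)*(b^2 - b - 2) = b*(b + 1)*(b + 3)*(b + 4)*(b - 2)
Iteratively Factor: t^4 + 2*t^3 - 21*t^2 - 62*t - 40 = (t + 1)*(t^3 + t^2 - 22*t - 40) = (t - 5)*(t + 1)*(t^2 + 6*t + 8) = (t - 5)*(t + 1)*(t + 2)*(t + 4)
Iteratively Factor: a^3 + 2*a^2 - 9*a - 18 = (a + 2)*(a^2 - 9) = (a + 2)*(a + 3)*(a - 3)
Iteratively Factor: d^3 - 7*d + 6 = (d - 2)*(d^2 + 2*d - 3) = (d - 2)*(d + 3)*(d - 1)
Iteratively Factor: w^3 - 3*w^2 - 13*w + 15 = (w - 5)*(w^2 + 2*w - 3) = (w - 5)*(w + 3)*(w - 1)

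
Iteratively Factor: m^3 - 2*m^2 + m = (m - 1)*(m^2 - m) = m*(m - 1)*(m - 1)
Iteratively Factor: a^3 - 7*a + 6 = (a - 1)*(a^2 + a - 6) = (a - 2)*(a - 1)*(a + 3)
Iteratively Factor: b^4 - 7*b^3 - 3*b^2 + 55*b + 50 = (b + 2)*(b^3 - 9*b^2 + 15*b + 25) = (b - 5)*(b + 2)*(b^2 - 4*b - 5) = (b - 5)*(b + 1)*(b + 2)*(b - 5)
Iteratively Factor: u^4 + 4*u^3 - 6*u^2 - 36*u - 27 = (u + 3)*(u^3 + u^2 - 9*u - 9) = (u + 1)*(u + 3)*(u^2 - 9) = (u + 1)*(u + 3)^2*(u - 3)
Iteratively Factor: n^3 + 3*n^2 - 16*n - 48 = (n + 4)*(n^2 - n - 12) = (n - 4)*(n + 4)*(n + 3)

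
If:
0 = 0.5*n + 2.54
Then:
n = -5.08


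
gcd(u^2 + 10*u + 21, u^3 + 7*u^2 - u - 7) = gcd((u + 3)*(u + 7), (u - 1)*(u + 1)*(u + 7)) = u + 7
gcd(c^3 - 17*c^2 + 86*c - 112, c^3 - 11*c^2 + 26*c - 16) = c^2 - 10*c + 16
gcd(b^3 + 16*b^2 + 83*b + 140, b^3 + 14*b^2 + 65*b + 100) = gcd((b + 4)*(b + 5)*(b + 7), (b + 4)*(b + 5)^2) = b^2 + 9*b + 20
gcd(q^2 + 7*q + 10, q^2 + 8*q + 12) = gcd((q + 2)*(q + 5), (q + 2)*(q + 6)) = q + 2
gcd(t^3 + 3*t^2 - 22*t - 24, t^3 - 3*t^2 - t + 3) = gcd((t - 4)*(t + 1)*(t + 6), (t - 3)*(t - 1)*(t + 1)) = t + 1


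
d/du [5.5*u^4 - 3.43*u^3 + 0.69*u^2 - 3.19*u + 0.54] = 22.0*u^3 - 10.29*u^2 + 1.38*u - 3.19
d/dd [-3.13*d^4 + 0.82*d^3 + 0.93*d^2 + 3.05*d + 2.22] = -12.52*d^3 + 2.46*d^2 + 1.86*d + 3.05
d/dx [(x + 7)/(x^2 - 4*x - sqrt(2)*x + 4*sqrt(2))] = (x^2 - 4*x - sqrt(2)*x + (x + 7)*(-2*x + sqrt(2) + 4) + 4*sqrt(2))/(x^2 - 4*x - sqrt(2)*x + 4*sqrt(2))^2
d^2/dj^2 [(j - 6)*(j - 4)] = 2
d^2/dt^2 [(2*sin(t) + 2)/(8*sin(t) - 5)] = 26*(-8*sin(t)^2 - 5*sin(t) + 16)/(8*sin(t) - 5)^3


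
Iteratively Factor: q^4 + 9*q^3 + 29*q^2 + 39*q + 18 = (q + 3)*(q^3 + 6*q^2 + 11*q + 6) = (q + 1)*(q + 3)*(q^2 + 5*q + 6) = (q + 1)*(q + 3)^2*(q + 2)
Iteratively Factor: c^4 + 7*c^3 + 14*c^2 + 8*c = (c)*(c^3 + 7*c^2 + 14*c + 8) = c*(c + 4)*(c^2 + 3*c + 2) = c*(c + 1)*(c + 4)*(c + 2)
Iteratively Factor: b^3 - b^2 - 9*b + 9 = (b - 1)*(b^2 - 9) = (b - 3)*(b - 1)*(b + 3)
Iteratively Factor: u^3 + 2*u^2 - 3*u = (u - 1)*(u^2 + 3*u) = u*(u - 1)*(u + 3)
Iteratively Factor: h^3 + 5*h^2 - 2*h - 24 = (h + 3)*(h^2 + 2*h - 8) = (h + 3)*(h + 4)*(h - 2)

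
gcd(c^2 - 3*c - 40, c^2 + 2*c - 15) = c + 5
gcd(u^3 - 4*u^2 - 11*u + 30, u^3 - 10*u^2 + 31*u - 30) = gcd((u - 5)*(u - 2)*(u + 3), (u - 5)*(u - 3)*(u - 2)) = u^2 - 7*u + 10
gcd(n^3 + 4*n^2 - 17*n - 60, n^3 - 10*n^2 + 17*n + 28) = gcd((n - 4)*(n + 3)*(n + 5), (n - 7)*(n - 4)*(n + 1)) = n - 4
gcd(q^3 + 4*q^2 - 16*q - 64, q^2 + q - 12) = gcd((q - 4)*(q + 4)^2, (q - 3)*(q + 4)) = q + 4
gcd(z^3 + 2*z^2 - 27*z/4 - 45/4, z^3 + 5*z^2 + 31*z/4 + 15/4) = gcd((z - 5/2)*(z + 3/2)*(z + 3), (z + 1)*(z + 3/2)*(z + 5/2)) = z + 3/2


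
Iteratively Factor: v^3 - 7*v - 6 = (v + 1)*(v^2 - v - 6) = (v - 3)*(v + 1)*(v + 2)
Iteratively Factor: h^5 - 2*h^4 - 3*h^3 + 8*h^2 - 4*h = (h + 2)*(h^4 - 4*h^3 + 5*h^2 - 2*h) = (h - 1)*(h + 2)*(h^3 - 3*h^2 + 2*h) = (h - 2)*(h - 1)*(h + 2)*(h^2 - h) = h*(h - 2)*(h - 1)*(h + 2)*(h - 1)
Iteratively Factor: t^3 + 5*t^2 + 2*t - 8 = (t - 1)*(t^2 + 6*t + 8) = (t - 1)*(t + 4)*(t + 2)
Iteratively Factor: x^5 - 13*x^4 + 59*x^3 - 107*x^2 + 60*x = (x - 3)*(x^4 - 10*x^3 + 29*x^2 - 20*x) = (x - 3)*(x - 1)*(x^3 - 9*x^2 + 20*x) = (x - 4)*(x - 3)*(x - 1)*(x^2 - 5*x) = (x - 5)*(x - 4)*(x - 3)*(x - 1)*(x)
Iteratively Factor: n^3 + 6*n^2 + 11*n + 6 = (n + 2)*(n^2 + 4*n + 3) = (n + 1)*(n + 2)*(n + 3)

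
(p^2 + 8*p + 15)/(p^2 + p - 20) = (p + 3)/(p - 4)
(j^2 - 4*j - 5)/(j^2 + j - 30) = (j + 1)/(j + 6)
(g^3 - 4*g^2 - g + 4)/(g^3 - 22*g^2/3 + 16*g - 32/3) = 3*(g^2 - 1)/(3*g^2 - 10*g + 8)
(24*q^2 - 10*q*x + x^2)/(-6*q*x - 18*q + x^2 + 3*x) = (-4*q + x)/(x + 3)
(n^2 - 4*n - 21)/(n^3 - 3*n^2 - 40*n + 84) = (n + 3)/(n^2 + 4*n - 12)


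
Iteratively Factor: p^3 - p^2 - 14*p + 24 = (p - 3)*(p^2 + 2*p - 8) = (p - 3)*(p + 4)*(p - 2)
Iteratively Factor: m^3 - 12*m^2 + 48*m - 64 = (m - 4)*(m^2 - 8*m + 16) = (m - 4)^2*(m - 4)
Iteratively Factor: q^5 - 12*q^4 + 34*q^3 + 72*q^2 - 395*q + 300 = (q - 5)*(q^4 - 7*q^3 - q^2 + 67*q - 60) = (q - 5)*(q - 4)*(q^3 - 3*q^2 - 13*q + 15) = (q - 5)^2*(q - 4)*(q^2 + 2*q - 3) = (q - 5)^2*(q - 4)*(q - 1)*(q + 3)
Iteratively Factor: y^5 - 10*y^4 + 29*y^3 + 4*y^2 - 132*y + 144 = (y + 2)*(y^4 - 12*y^3 + 53*y^2 - 102*y + 72) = (y - 2)*(y + 2)*(y^3 - 10*y^2 + 33*y - 36) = (y - 3)*(y - 2)*(y + 2)*(y^2 - 7*y + 12) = (y - 3)^2*(y - 2)*(y + 2)*(y - 4)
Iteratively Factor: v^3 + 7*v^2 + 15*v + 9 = (v + 1)*(v^2 + 6*v + 9) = (v + 1)*(v + 3)*(v + 3)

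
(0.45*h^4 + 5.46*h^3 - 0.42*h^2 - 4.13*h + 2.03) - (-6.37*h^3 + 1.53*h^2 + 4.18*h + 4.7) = 0.45*h^4 + 11.83*h^3 - 1.95*h^2 - 8.31*h - 2.67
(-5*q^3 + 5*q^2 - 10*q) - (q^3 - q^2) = -6*q^3 + 6*q^2 - 10*q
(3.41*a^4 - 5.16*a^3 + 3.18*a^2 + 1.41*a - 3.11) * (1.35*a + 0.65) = 4.6035*a^5 - 4.7495*a^4 + 0.939*a^3 + 3.9705*a^2 - 3.282*a - 2.0215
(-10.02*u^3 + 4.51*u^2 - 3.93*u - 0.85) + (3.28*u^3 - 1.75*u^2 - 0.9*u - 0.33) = -6.74*u^3 + 2.76*u^2 - 4.83*u - 1.18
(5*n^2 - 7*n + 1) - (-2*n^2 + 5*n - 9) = 7*n^2 - 12*n + 10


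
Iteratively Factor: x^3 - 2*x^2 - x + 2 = (x - 1)*(x^2 - x - 2) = (x - 1)*(x + 1)*(x - 2)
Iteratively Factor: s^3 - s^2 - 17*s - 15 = (s - 5)*(s^2 + 4*s + 3) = (s - 5)*(s + 1)*(s + 3)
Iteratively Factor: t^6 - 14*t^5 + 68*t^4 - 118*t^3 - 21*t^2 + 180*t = (t - 5)*(t^5 - 9*t^4 + 23*t^3 - 3*t^2 - 36*t) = t*(t - 5)*(t^4 - 9*t^3 + 23*t^2 - 3*t - 36) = t*(t - 5)*(t - 3)*(t^3 - 6*t^2 + 5*t + 12) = t*(t - 5)*(t - 3)^2*(t^2 - 3*t - 4) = t*(t - 5)*(t - 4)*(t - 3)^2*(t + 1)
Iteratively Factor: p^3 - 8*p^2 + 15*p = (p - 5)*(p^2 - 3*p) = (p - 5)*(p - 3)*(p)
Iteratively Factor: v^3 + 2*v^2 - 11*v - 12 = (v + 1)*(v^2 + v - 12) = (v - 3)*(v + 1)*(v + 4)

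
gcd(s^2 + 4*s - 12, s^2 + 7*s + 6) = s + 6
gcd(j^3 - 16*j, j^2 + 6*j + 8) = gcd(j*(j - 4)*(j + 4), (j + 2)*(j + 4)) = j + 4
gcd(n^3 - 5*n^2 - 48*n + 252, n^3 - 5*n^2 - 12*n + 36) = n - 6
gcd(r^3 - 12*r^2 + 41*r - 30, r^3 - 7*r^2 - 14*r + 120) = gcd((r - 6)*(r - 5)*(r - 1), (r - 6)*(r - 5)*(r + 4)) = r^2 - 11*r + 30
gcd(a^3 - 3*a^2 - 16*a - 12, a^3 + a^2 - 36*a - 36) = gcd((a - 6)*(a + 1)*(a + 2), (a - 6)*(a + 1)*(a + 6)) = a^2 - 5*a - 6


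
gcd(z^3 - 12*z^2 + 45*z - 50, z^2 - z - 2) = z - 2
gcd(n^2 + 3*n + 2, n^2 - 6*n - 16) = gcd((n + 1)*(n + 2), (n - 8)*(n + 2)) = n + 2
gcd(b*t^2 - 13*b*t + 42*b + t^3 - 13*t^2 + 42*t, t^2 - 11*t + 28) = t - 7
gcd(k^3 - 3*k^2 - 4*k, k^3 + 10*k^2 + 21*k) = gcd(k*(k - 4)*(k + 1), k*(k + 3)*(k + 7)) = k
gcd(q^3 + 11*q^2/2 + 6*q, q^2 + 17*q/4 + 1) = q + 4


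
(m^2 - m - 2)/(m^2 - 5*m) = (m^2 - m - 2)/(m*(m - 5))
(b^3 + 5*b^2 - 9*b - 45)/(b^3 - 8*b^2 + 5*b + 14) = (b^3 + 5*b^2 - 9*b - 45)/(b^3 - 8*b^2 + 5*b + 14)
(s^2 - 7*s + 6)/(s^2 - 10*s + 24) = (s - 1)/(s - 4)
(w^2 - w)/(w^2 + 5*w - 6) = w/(w + 6)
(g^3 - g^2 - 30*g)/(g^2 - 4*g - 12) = g*(g + 5)/(g + 2)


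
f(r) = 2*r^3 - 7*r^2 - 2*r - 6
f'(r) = 6*r^2 - 14*r - 2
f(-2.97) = -114.20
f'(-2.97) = 92.51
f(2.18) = -22.91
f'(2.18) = -4.01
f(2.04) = -22.23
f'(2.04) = -5.59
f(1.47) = -17.71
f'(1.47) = -9.61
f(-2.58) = -81.78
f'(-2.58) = 74.06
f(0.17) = -6.53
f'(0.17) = -4.21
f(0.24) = -6.86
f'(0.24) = -5.01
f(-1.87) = -39.82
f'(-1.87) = 45.16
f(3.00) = -21.00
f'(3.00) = 10.00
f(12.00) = 2418.00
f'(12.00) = 694.00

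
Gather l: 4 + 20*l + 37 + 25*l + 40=45*l + 81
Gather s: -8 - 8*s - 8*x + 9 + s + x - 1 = -7*s - 7*x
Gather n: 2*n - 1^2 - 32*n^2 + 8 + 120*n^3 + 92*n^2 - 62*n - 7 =120*n^3 + 60*n^2 - 60*n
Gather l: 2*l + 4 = 2*l + 4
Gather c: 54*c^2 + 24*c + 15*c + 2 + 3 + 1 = 54*c^2 + 39*c + 6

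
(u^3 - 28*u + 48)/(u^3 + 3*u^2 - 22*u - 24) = (u - 2)/(u + 1)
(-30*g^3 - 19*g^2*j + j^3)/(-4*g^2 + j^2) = (15*g^2 + 2*g*j - j^2)/(2*g - j)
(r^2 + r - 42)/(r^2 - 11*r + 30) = (r + 7)/(r - 5)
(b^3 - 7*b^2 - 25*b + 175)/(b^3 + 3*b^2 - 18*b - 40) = (b^2 - 12*b + 35)/(b^2 - 2*b - 8)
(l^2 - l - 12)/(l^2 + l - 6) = (l - 4)/(l - 2)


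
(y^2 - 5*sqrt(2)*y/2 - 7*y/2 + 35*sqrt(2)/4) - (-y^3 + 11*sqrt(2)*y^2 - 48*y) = y^3 - 11*sqrt(2)*y^2 + y^2 - 5*sqrt(2)*y/2 + 89*y/2 + 35*sqrt(2)/4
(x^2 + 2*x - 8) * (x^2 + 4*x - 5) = x^4 + 6*x^3 - 5*x^2 - 42*x + 40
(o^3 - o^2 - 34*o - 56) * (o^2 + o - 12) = o^5 - 47*o^3 - 78*o^2 + 352*o + 672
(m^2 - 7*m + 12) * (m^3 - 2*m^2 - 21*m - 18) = m^5 - 9*m^4 + 5*m^3 + 105*m^2 - 126*m - 216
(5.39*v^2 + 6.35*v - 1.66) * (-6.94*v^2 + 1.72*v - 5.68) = -37.4066*v^4 - 34.7982*v^3 - 8.1728*v^2 - 38.9232*v + 9.4288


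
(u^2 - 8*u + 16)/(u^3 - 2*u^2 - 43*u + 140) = (u - 4)/(u^2 + 2*u - 35)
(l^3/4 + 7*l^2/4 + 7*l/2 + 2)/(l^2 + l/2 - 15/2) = (l^3 + 7*l^2 + 14*l + 8)/(2*(2*l^2 + l - 15))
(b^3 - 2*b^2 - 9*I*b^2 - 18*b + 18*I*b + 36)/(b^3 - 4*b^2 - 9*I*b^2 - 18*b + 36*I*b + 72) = (b - 2)/(b - 4)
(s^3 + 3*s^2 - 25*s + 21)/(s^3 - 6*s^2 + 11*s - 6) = (s + 7)/(s - 2)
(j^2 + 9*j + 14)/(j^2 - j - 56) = (j + 2)/(j - 8)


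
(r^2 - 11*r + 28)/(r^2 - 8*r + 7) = (r - 4)/(r - 1)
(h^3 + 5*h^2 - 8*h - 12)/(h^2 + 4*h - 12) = h + 1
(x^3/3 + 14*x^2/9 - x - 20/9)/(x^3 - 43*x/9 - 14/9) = (-3*x^3 - 14*x^2 + 9*x + 20)/(-9*x^3 + 43*x + 14)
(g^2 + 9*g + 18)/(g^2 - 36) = (g + 3)/(g - 6)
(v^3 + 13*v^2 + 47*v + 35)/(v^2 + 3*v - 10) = (v^2 + 8*v + 7)/(v - 2)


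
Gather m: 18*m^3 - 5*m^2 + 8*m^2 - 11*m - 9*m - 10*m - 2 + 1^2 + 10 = 18*m^3 + 3*m^2 - 30*m + 9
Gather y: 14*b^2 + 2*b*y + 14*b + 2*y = 14*b^2 + 14*b + y*(2*b + 2)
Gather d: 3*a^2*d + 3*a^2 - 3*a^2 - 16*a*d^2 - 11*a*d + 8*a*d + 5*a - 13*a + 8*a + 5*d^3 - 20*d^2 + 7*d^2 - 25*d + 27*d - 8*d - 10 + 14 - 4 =5*d^3 + d^2*(-16*a - 13) + d*(3*a^2 - 3*a - 6)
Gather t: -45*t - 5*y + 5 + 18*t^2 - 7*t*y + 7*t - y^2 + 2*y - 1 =18*t^2 + t*(-7*y - 38) - y^2 - 3*y + 4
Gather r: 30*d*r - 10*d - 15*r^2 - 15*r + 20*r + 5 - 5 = -10*d - 15*r^2 + r*(30*d + 5)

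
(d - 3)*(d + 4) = d^2 + d - 12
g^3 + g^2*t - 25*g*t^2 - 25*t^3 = (g - 5*t)*(g + t)*(g + 5*t)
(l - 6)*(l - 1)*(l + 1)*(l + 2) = l^4 - 4*l^3 - 13*l^2 + 4*l + 12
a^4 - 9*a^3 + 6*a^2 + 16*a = a*(a - 8)*(a - 2)*(a + 1)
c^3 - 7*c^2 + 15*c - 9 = (c - 3)^2*(c - 1)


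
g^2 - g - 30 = (g - 6)*(g + 5)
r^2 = r^2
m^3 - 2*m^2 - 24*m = m*(m - 6)*(m + 4)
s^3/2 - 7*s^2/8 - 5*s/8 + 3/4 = (s/2 + 1/2)*(s - 2)*(s - 3/4)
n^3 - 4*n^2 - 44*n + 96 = (n - 8)*(n - 2)*(n + 6)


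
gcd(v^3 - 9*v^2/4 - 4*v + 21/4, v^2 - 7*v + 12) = v - 3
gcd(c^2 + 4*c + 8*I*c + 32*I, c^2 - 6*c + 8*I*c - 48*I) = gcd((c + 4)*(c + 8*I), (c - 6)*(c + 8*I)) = c + 8*I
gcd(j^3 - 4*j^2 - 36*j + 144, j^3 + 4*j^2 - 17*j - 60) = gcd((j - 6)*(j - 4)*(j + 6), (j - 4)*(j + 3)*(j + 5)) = j - 4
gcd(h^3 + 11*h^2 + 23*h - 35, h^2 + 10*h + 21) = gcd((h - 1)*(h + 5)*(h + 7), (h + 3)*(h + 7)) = h + 7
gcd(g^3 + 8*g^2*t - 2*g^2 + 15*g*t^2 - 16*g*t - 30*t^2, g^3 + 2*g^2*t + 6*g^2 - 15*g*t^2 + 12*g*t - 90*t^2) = g + 5*t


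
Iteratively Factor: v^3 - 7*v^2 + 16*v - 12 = (v - 2)*(v^2 - 5*v + 6) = (v - 3)*(v - 2)*(v - 2)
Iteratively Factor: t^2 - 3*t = (t - 3)*(t)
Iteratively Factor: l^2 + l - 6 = (l + 3)*(l - 2)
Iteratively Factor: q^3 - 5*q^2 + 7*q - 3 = (q - 1)*(q^2 - 4*q + 3) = (q - 3)*(q - 1)*(q - 1)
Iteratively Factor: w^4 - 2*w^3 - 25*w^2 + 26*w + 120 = (w - 5)*(w^3 + 3*w^2 - 10*w - 24) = (w - 5)*(w + 4)*(w^2 - w - 6) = (w - 5)*(w + 2)*(w + 4)*(w - 3)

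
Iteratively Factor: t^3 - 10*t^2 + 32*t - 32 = (t - 4)*(t^2 - 6*t + 8) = (t - 4)^2*(t - 2)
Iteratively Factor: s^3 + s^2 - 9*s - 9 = (s + 1)*(s^2 - 9) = (s + 1)*(s + 3)*(s - 3)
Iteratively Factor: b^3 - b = (b - 1)*(b^2 + b) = b*(b - 1)*(b + 1)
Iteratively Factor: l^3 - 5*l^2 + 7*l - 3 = (l - 1)*(l^2 - 4*l + 3) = (l - 1)^2*(l - 3)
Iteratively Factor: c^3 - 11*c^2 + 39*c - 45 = (c - 3)*(c^2 - 8*c + 15) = (c - 5)*(c - 3)*(c - 3)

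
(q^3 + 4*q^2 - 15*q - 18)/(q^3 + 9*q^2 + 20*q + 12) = (q - 3)/(q + 2)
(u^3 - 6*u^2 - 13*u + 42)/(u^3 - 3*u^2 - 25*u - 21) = (u - 2)/(u + 1)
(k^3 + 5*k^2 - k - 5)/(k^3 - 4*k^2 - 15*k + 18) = (k^2 + 6*k + 5)/(k^2 - 3*k - 18)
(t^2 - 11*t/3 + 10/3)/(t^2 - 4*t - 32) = (-3*t^2 + 11*t - 10)/(3*(-t^2 + 4*t + 32))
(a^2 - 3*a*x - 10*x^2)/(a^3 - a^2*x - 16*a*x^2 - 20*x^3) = 1/(a + 2*x)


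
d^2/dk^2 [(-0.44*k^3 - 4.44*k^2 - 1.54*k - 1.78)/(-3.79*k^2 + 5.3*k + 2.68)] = (-7.105427357601e-15*k^5 + 5.6843418860808e-14*k^4 + 256.271524*k^3 + 461.494956*k^2 - 101.715096*k + 156.191424)/(54.439939*k^6 - 228.38919*k^5 + 203.895936*k^4 + 174.12196*k^3 - 144.179712*k^2 - 114.20016*k - 19.248832)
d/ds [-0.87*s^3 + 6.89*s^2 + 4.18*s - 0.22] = -2.61*s^2 + 13.78*s + 4.18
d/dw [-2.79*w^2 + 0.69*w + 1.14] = 0.69 - 5.58*w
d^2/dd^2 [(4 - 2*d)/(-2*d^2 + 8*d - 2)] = 2*(3*(2 - d)*(d^2 - 4*d + 1) + 4*(d - 2)^3)/(d^2 - 4*d + 1)^3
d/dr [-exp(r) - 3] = -exp(r)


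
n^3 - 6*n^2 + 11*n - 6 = (n - 3)*(n - 2)*(n - 1)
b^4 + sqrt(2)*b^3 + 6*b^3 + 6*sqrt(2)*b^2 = b^2*(b + 6)*(b + sqrt(2))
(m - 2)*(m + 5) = m^2 + 3*m - 10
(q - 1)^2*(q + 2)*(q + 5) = q^4 + 5*q^3 - 3*q^2 - 13*q + 10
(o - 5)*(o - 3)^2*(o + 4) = o^4 - 7*o^3 - 5*o^2 + 111*o - 180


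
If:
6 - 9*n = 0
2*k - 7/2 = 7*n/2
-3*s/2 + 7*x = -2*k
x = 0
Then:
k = 35/12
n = 2/3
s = 35/9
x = 0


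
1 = 1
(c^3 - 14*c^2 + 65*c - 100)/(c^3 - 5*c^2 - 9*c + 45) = (c^2 - 9*c + 20)/(c^2 - 9)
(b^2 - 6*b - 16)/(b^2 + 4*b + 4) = (b - 8)/(b + 2)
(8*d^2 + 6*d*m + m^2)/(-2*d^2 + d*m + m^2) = (-4*d - m)/(d - m)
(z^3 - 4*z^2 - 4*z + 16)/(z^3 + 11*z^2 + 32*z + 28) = (z^2 - 6*z + 8)/(z^2 + 9*z + 14)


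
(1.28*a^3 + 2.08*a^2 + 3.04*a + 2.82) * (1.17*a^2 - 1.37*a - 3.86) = 1.4976*a^5 + 0.679999999999999*a^4 - 4.2336*a^3 - 8.8942*a^2 - 15.5978*a - 10.8852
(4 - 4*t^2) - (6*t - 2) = -4*t^2 - 6*t + 6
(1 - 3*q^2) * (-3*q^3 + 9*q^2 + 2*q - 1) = 9*q^5 - 27*q^4 - 9*q^3 + 12*q^2 + 2*q - 1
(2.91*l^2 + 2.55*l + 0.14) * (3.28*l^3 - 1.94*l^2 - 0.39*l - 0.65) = 9.5448*l^5 + 2.7186*l^4 - 5.6227*l^3 - 3.1576*l^2 - 1.7121*l - 0.091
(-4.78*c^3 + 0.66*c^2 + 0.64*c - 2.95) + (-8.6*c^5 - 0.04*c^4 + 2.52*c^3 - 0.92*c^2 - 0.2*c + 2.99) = -8.6*c^5 - 0.04*c^4 - 2.26*c^3 - 0.26*c^2 + 0.44*c + 0.04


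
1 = 1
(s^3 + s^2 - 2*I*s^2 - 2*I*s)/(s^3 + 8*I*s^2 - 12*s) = (s^2 + s - 2*I*s - 2*I)/(s^2 + 8*I*s - 12)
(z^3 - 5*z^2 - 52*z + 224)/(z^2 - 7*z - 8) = (z^2 + 3*z - 28)/(z + 1)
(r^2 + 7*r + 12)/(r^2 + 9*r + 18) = (r + 4)/(r + 6)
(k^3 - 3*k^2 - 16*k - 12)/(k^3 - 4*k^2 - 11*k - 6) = (k + 2)/(k + 1)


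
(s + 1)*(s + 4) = s^2 + 5*s + 4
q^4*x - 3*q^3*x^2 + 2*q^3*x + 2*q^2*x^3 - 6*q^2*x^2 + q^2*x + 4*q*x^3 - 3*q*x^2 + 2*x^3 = (q + 1)*(q - 2*x)*(q - x)*(q*x + x)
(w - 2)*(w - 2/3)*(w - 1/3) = w^3 - 3*w^2 + 20*w/9 - 4/9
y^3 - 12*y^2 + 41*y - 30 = (y - 6)*(y - 5)*(y - 1)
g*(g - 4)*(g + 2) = g^3 - 2*g^2 - 8*g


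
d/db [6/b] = -6/b^2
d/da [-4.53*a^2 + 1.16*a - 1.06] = 1.16 - 9.06*a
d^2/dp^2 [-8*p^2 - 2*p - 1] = -16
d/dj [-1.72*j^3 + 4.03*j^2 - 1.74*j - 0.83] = -5.16*j^2 + 8.06*j - 1.74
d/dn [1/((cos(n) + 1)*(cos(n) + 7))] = 2*(cos(n) + 4)*sin(n)/((cos(n) + 1)^2*(cos(n) + 7)^2)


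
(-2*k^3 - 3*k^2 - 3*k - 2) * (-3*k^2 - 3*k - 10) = 6*k^5 + 15*k^4 + 38*k^3 + 45*k^2 + 36*k + 20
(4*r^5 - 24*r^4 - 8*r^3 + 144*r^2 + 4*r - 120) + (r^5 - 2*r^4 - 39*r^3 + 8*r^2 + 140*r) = 5*r^5 - 26*r^4 - 47*r^3 + 152*r^2 + 144*r - 120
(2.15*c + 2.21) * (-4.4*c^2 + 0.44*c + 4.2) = -9.46*c^3 - 8.778*c^2 + 10.0024*c + 9.282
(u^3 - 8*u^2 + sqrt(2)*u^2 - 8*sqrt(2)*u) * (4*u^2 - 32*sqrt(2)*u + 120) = 4*u^5 - 28*sqrt(2)*u^4 - 32*u^4 + 56*u^3 + 224*sqrt(2)*u^3 - 448*u^2 + 120*sqrt(2)*u^2 - 960*sqrt(2)*u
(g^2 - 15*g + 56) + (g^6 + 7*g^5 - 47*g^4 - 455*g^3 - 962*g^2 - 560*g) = g^6 + 7*g^5 - 47*g^4 - 455*g^3 - 961*g^2 - 575*g + 56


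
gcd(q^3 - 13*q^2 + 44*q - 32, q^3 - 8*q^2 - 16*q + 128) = q^2 - 12*q + 32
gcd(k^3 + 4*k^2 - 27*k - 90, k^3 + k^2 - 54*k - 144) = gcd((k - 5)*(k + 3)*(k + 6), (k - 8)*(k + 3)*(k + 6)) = k^2 + 9*k + 18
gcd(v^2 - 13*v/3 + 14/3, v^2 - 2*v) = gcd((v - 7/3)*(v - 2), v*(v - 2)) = v - 2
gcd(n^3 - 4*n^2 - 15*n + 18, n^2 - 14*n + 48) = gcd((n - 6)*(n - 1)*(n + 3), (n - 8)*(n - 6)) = n - 6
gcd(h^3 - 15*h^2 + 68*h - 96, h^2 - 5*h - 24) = h - 8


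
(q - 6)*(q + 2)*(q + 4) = q^3 - 28*q - 48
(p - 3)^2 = p^2 - 6*p + 9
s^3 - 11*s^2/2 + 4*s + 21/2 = (s - 7/2)*(s - 3)*(s + 1)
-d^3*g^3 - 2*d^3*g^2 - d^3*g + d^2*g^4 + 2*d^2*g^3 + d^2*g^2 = g*(-d + g)*(d*g + d)^2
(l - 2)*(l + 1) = l^2 - l - 2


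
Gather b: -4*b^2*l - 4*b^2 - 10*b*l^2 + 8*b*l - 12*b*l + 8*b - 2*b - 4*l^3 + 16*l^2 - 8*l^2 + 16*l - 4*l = b^2*(-4*l - 4) + b*(-10*l^2 - 4*l + 6) - 4*l^3 + 8*l^2 + 12*l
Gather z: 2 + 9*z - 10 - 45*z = -36*z - 8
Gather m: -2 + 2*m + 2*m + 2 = 4*m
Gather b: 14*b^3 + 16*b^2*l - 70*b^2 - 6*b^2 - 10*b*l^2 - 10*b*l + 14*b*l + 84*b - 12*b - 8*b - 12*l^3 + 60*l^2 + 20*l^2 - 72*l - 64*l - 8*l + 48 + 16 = 14*b^3 + b^2*(16*l - 76) + b*(-10*l^2 + 4*l + 64) - 12*l^3 + 80*l^2 - 144*l + 64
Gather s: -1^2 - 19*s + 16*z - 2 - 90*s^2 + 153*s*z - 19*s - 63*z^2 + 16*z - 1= -90*s^2 + s*(153*z - 38) - 63*z^2 + 32*z - 4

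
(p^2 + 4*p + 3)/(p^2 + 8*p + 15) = (p + 1)/(p + 5)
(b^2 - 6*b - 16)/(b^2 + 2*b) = (b - 8)/b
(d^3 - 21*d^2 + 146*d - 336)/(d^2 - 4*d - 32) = (d^2 - 13*d + 42)/(d + 4)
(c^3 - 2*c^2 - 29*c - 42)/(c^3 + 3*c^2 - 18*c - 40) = (c^2 - 4*c - 21)/(c^2 + c - 20)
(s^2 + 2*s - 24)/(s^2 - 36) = (s - 4)/(s - 6)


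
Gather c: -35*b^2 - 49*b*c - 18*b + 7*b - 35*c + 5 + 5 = -35*b^2 - 11*b + c*(-49*b - 35) + 10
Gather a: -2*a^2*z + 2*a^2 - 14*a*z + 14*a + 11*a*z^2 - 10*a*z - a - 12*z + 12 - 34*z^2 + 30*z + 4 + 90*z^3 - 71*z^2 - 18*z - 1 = a^2*(2 - 2*z) + a*(11*z^2 - 24*z + 13) + 90*z^3 - 105*z^2 + 15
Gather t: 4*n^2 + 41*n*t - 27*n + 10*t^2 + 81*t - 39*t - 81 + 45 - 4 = 4*n^2 - 27*n + 10*t^2 + t*(41*n + 42) - 40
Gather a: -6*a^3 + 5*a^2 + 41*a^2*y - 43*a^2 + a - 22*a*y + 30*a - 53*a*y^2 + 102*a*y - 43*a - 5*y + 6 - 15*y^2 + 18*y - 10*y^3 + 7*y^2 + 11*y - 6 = -6*a^3 + a^2*(41*y - 38) + a*(-53*y^2 + 80*y - 12) - 10*y^3 - 8*y^2 + 24*y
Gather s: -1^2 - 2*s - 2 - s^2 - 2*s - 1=-s^2 - 4*s - 4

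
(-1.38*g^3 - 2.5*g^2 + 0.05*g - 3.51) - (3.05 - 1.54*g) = -1.38*g^3 - 2.5*g^2 + 1.59*g - 6.56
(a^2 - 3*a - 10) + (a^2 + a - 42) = 2*a^2 - 2*a - 52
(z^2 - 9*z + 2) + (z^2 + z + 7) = 2*z^2 - 8*z + 9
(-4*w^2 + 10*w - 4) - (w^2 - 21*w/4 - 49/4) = -5*w^2 + 61*w/4 + 33/4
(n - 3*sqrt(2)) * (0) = 0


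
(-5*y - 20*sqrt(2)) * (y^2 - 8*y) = -5*y^3 - 20*sqrt(2)*y^2 + 40*y^2 + 160*sqrt(2)*y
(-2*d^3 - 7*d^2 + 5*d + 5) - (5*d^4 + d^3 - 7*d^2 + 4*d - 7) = -5*d^4 - 3*d^3 + d + 12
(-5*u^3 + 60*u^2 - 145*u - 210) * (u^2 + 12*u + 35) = -5*u^5 + 400*u^3 + 150*u^2 - 7595*u - 7350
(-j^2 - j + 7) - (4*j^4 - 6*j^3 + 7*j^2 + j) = -4*j^4 + 6*j^3 - 8*j^2 - 2*j + 7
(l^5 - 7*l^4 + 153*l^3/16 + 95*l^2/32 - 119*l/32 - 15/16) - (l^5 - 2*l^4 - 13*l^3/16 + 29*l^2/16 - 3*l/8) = -5*l^4 + 83*l^3/8 + 37*l^2/32 - 107*l/32 - 15/16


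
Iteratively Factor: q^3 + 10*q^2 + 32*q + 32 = (q + 2)*(q^2 + 8*q + 16) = (q + 2)*(q + 4)*(q + 4)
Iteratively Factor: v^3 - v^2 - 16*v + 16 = (v - 1)*(v^2 - 16) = (v - 1)*(v + 4)*(v - 4)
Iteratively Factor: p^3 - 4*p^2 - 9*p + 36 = (p - 3)*(p^2 - p - 12) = (p - 3)*(p + 3)*(p - 4)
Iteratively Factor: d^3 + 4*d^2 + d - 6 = (d + 2)*(d^2 + 2*d - 3) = (d - 1)*(d + 2)*(d + 3)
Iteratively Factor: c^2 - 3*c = (c)*(c - 3)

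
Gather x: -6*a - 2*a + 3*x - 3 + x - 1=-8*a + 4*x - 4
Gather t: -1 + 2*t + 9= 2*t + 8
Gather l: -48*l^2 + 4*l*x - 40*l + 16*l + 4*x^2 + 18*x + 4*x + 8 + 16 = -48*l^2 + l*(4*x - 24) + 4*x^2 + 22*x + 24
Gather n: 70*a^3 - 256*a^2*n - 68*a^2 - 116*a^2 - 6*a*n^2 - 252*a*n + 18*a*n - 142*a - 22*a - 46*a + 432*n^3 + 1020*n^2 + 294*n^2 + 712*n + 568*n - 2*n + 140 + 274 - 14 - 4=70*a^3 - 184*a^2 - 210*a + 432*n^3 + n^2*(1314 - 6*a) + n*(-256*a^2 - 234*a + 1278) + 396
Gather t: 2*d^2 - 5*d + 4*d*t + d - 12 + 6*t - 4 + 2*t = 2*d^2 - 4*d + t*(4*d + 8) - 16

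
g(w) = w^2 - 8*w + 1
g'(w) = 2*w - 8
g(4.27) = -14.93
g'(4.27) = 0.54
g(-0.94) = 9.40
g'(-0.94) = -9.88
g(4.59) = -14.65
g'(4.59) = 1.18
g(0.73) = -4.31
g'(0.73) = -6.54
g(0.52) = -2.89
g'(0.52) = -6.96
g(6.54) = -8.55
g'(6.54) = 5.08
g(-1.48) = 15.03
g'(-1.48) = -10.96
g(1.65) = -9.48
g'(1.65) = -4.70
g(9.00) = 10.00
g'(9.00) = 10.00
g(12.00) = 49.00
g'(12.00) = 16.00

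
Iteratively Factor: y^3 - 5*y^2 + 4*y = (y - 1)*(y^2 - 4*y) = (y - 4)*(y - 1)*(y)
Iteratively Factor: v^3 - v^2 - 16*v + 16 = (v + 4)*(v^2 - 5*v + 4) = (v - 4)*(v + 4)*(v - 1)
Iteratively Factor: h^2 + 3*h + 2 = (h + 2)*(h + 1)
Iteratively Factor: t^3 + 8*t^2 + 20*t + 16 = (t + 2)*(t^2 + 6*t + 8) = (t + 2)*(t + 4)*(t + 2)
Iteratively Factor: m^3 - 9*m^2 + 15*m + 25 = (m - 5)*(m^2 - 4*m - 5) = (m - 5)^2*(m + 1)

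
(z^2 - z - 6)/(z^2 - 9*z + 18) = (z + 2)/(z - 6)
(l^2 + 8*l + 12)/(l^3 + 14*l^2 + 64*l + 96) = (l + 2)/(l^2 + 8*l + 16)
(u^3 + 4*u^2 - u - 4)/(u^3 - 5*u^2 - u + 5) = (u + 4)/(u - 5)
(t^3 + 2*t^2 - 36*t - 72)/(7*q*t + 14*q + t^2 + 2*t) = (t^2 - 36)/(7*q + t)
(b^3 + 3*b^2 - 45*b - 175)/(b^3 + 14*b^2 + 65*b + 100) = (b - 7)/(b + 4)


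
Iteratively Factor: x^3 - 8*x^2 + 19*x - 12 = (x - 3)*(x^2 - 5*x + 4) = (x - 3)*(x - 1)*(x - 4)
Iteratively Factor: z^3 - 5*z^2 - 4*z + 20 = (z + 2)*(z^2 - 7*z + 10) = (z - 5)*(z + 2)*(z - 2)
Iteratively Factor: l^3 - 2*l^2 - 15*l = (l + 3)*(l^2 - 5*l) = (l - 5)*(l + 3)*(l)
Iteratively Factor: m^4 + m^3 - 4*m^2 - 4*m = (m + 2)*(m^3 - m^2 - 2*m) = m*(m + 2)*(m^2 - m - 2) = m*(m - 2)*(m + 2)*(m + 1)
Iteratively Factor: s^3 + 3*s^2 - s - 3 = (s + 1)*(s^2 + 2*s - 3) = (s - 1)*(s + 1)*(s + 3)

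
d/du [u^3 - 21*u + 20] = 3*u^2 - 21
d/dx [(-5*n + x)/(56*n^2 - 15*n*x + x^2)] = (56*n^2 - 15*n*x + x^2 - (5*n - x)*(15*n - 2*x))/(56*n^2 - 15*n*x + x^2)^2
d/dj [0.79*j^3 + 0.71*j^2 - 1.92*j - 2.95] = 2.37*j^2 + 1.42*j - 1.92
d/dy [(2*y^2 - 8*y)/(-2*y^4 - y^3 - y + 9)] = 2*(y*(y - 4)*(8*y^3 + 3*y^2 + 1) + 2*(2 - y)*(2*y^4 + y^3 + y - 9))/(2*y^4 + y^3 + y - 9)^2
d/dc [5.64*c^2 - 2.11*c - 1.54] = 11.28*c - 2.11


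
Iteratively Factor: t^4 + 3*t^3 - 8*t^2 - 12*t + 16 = (t + 4)*(t^3 - t^2 - 4*t + 4) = (t - 2)*(t + 4)*(t^2 + t - 2) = (t - 2)*(t + 2)*(t + 4)*(t - 1)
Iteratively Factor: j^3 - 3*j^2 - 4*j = (j + 1)*(j^2 - 4*j) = (j - 4)*(j + 1)*(j)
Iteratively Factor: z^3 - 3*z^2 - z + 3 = (z - 3)*(z^2 - 1) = (z - 3)*(z + 1)*(z - 1)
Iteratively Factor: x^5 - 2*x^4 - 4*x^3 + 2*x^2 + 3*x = (x + 1)*(x^4 - 3*x^3 - x^2 + 3*x) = x*(x + 1)*(x^3 - 3*x^2 - x + 3) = x*(x - 1)*(x + 1)*(x^2 - 2*x - 3) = x*(x - 1)*(x + 1)^2*(x - 3)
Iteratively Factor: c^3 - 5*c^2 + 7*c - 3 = (c - 1)*(c^2 - 4*c + 3) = (c - 1)^2*(c - 3)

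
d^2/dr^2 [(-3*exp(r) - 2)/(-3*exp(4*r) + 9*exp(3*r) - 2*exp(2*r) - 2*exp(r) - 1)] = (243*exp(8*r) - 603*exp(7*r) - 234*exp(6*r) + 1278*exp(5*r) - 378*exp(4*r) + 203*exp(3*r) + 150*exp(2*r) - 14*exp(r) - 1)*exp(r)/(27*exp(12*r) - 243*exp(11*r) + 783*exp(10*r) - 999*exp(9*r) + 225*exp(8*r) + 288*exp(7*r) + 107*exp(6*r) - 156*exp(5*r) - 63*exp(4*r) + 5*exp(3*r) + 18*exp(2*r) + 6*exp(r) + 1)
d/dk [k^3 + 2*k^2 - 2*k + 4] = 3*k^2 + 4*k - 2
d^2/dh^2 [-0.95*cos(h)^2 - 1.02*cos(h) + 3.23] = 1.02*cos(h) + 1.9*cos(2*h)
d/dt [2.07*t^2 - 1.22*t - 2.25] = 4.14*t - 1.22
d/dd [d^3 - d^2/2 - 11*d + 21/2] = 3*d^2 - d - 11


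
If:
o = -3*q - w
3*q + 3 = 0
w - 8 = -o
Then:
No Solution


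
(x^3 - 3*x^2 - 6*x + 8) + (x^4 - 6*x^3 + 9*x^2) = x^4 - 5*x^3 + 6*x^2 - 6*x + 8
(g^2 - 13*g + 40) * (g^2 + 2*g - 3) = g^4 - 11*g^3 + 11*g^2 + 119*g - 120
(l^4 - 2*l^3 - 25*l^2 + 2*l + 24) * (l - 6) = l^5 - 8*l^4 - 13*l^3 + 152*l^2 + 12*l - 144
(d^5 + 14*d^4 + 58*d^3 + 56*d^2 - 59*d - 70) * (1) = d^5 + 14*d^4 + 58*d^3 + 56*d^2 - 59*d - 70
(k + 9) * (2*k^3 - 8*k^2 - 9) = 2*k^4 + 10*k^3 - 72*k^2 - 9*k - 81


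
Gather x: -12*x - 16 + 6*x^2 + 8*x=6*x^2 - 4*x - 16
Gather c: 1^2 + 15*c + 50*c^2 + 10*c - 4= 50*c^2 + 25*c - 3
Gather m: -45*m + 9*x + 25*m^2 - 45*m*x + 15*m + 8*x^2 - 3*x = 25*m^2 + m*(-45*x - 30) + 8*x^2 + 6*x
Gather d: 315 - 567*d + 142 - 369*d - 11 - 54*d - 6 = 440 - 990*d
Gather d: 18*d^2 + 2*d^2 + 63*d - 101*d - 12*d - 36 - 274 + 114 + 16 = 20*d^2 - 50*d - 180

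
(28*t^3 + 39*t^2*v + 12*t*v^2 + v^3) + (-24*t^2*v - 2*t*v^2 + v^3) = 28*t^3 + 15*t^2*v + 10*t*v^2 + 2*v^3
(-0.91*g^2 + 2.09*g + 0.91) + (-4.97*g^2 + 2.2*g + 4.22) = -5.88*g^2 + 4.29*g + 5.13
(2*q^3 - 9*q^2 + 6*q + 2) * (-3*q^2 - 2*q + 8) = -6*q^5 + 23*q^4 + 16*q^3 - 90*q^2 + 44*q + 16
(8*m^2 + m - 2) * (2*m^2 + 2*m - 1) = 16*m^4 + 18*m^3 - 10*m^2 - 5*m + 2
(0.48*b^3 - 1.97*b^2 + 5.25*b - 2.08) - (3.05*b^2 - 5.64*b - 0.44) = 0.48*b^3 - 5.02*b^2 + 10.89*b - 1.64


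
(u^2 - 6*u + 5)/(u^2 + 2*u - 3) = (u - 5)/(u + 3)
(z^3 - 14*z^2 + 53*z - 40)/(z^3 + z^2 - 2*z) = (z^2 - 13*z + 40)/(z*(z + 2))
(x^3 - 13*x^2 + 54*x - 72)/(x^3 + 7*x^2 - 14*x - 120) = (x^2 - 9*x + 18)/(x^2 + 11*x + 30)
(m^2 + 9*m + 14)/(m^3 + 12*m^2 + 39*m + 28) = (m + 2)/(m^2 + 5*m + 4)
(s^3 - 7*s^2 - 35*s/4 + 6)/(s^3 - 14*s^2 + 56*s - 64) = (s^2 + s - 3/4)/(s^2 - 6*s + 8)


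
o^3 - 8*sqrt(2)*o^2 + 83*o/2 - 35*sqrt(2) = (o - 7*sqrt(2)/2)*(o - 5*sqrt(2)/2)*(o - 2*sqrt(2))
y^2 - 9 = (y - 3)*(y + 3)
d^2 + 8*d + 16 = (d + 4)^2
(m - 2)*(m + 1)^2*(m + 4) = m^4 + 4*m^3 - 3*m^2 - 14*m - 8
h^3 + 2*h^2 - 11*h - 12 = (h - 3)*(h + 1)*(h + 4)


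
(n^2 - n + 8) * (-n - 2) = -n^3 - n^2 - 6*n - 16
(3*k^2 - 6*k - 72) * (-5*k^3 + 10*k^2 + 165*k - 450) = -15*k^5 + 60*k^4 + 795*k^3 - 3060*k^2 - 9180*k + 32400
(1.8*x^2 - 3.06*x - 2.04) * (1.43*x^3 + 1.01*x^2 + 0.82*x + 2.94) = 2.574*x^5 - 2.5578*x^4 - 4.5318*x^3 + 0.7224*x^2 - 10.6692*x - 5.9976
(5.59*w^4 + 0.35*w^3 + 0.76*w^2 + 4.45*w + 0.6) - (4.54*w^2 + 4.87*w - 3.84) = 5.59*w^4 + 0.35*w^3 - 3.78*w^2 - 0.42*w + 4.44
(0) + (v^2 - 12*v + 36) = v^2 - 12*v + 36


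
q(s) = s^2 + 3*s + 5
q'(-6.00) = -9.00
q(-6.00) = 23.00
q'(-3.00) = -3.00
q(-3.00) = 5.00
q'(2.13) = 7.26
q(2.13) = 15.93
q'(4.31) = 11.62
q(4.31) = 36.51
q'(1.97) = 6.94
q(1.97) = 14.79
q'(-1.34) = 0.32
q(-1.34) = 2.78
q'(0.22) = 3.44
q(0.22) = 5.71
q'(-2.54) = -2.08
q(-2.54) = 3.83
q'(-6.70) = -10.40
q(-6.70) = 29.79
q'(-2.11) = -1.22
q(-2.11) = 3.12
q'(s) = 2*s + 3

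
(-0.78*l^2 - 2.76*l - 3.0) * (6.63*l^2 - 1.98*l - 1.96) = -5.1714*l^4 - 16.7544*l^3 - 12.8964*l^2 + 11.3496*l + 5.88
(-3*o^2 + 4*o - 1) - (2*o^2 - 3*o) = -5*o^2 + 7*o - 1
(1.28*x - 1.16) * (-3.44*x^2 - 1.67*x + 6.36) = -4.4032*x^3 + 1.8528*x^2 + 10.078*x - 7.3776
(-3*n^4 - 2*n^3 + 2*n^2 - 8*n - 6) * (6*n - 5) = -18*n^5 + 3*n^4 + 22*n^3 - 58*n^2 + 4*n + 30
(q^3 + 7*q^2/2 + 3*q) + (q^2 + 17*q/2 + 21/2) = q^3 + 9*q^2/2 + 23*q/2 + 21/2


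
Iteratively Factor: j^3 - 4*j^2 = (j)*(j^2 - 4*j) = j*(j - 4)*(j)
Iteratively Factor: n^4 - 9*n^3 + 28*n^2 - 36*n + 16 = (n - 4)*(n^3 - 5*n^2 + 8*n - 4) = (n - 4)*(n - 2)*(n^2 - 3*n + 2) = (n - 4)*(n - 2)*(n - 1)*(n - 2)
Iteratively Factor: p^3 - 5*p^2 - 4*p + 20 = (p - 5)*(p^2 - 4) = (p - 5)*(p - 2)*(p + 2)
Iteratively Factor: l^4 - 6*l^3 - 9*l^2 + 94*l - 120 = (l - 3)*(l^3 - 3*l^2 - 18*l + 40) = (l - 3)*(l + 4)*(l^2 - 7*l + 10) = (l - 5)*(l - 3)*(l + 4)*(l - 2)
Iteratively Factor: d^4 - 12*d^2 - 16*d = (d - 4)*(d^3 + 4*d^2 + 4*d) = (d - 4)*(d + 2)*(d^2 + 2*d) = d*(d - 4)*(d + 2)*(d + 2)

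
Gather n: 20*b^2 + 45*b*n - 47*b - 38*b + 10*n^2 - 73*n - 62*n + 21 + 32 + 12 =20*b^2 - 85*b + 10*n^2 + n*(45*b - 135) + 65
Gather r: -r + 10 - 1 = 9 - r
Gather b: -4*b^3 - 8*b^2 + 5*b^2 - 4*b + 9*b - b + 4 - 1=-4*b^3 - 3*b^2 + 4*b + 3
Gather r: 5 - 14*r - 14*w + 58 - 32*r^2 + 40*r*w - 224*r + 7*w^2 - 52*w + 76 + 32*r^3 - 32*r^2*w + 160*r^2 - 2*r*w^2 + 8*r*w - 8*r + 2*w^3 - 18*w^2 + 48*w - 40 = 32*r^3 + r^2*(128 - 32*w) + r*(-2*w^2 + 48*w - 246) + 2*w^3 - 11*w^2 - 18*w + 99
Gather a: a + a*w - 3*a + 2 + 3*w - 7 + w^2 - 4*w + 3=a*(w - 2) + w^2 - w - 2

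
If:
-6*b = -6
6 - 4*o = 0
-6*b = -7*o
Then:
No Solution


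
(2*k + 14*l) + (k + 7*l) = 3*k + 21*l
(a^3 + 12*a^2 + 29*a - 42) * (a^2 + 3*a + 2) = a^5 + 15*a^4 + 67*a^3 + 69*a^2 - 68*a - 84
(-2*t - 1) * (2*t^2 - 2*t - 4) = -4*t^3 + 2*t^2 + 10*t + 4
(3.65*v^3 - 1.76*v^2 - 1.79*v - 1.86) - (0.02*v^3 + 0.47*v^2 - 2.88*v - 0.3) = 3.63*v^3 - 2.23*v^2 + 1.09*v - 1.56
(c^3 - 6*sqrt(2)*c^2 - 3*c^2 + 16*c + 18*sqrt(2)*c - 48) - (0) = c^3 - 6*sqrt(2)*c^2 - 3*c^2 + 16*c + 18*sqrt(2)*c - 48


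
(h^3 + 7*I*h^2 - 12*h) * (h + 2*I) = h^4 + 9*I*h^3 - 26*h^2 - 24*I*h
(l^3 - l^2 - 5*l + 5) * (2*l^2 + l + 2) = 2*l^5 - l^4 - 9*l^3 + 3*l^2 - 5*l + 10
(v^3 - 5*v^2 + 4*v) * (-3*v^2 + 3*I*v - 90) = -3*v^5 + 15*v^4 + 3*I*v^4 - 102*v^3 - 15*I*v^3 + 450*v^2 + 12*I*v^2 - 360*v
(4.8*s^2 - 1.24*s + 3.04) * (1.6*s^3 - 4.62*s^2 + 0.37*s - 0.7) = 7.68*s^5 - 24.16*s^4 + 12.3688*s^3 - 17.8636*s^2 + 1.9928*s - 2.128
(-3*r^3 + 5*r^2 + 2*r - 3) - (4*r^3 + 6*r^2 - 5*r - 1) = -7*r^3 - r^2 + 7*r - 2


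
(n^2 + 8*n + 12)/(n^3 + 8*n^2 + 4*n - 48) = (n + 2)/(n^2 + 2*n - 8)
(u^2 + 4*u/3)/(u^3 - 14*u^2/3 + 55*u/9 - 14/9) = 3*u*(3*u + 4)/(9*u^3 - 42*u^2 + 55*u - 14)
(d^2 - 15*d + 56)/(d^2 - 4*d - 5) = (-d^2 + 15*d - 56)/(-d^2 + 4*d + 5)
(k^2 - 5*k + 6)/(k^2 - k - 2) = (k - 3)/(k + 1)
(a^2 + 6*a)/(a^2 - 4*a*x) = (a + 6)/(a - 4*x)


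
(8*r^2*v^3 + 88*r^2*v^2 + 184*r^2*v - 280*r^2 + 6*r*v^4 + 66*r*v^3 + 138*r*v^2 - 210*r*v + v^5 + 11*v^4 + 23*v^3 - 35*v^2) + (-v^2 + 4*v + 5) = 8*r^2*v^3 + 88*r^2*v^2 + 184*r^2*v - 280*r^2 + 6*r*v^4 + 66*r*v^3 + 138*r*v^2 - 210*r*v + v^5 + 11*v^4 + 23*v^3 - 36*v^2 + 4*v + 5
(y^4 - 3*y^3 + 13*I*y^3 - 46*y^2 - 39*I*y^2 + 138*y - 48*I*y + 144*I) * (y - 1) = y^5 - 4*y^4 + 13*I*y^4 - 43*y^3 - 52*I*y^3 + 184*y^2 - 9*I*y^2 - 138*y + 192*I*y - 144*I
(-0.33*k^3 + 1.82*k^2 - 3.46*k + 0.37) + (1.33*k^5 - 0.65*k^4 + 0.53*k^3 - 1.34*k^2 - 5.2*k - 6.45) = 1.33*k^5 - 0.65*k^4 + 0.2*k^3 + 0.48*k^2 - 8.66*k - 6.08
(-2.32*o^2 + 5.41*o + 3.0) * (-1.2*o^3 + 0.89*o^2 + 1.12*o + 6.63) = 2.784*o^5 - 8.5568*o^4 - 1.3835*o^3 - 6.6524*o^2 + 39.2283*o + 19.89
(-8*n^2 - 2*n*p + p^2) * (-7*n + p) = 56*n^3 + 6*n^2*p - 9*n*p^2 + p^3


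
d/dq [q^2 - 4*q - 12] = 2*q - 4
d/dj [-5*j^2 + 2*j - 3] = 2 - 10*j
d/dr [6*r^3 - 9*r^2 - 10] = 18*r*(r - 1)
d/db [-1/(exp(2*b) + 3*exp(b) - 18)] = (2*exp(b) + 3)*exp(b)/(exp(2*b) + 3*exp(b) - 18)^2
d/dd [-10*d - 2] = -10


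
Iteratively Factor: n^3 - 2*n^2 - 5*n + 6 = (n + 2)*(n^2 - 4*n + 3) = (n - 1)*(n + 2)*(n - 3)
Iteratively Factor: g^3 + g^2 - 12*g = (g + 4)*(g^2 - 3*g) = (g - 3)*(g + 4)*(g)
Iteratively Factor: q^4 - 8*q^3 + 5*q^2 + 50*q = (q)*(q^3 - 8*q^2 + 5*q + 50) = q*(q - 5)*(q^2 - 3*q - 10) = q*(q - 5)^2*(q + 2)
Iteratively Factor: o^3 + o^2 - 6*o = (o)*(o^2 + o - 6) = o*(o - 2)*(o + 3)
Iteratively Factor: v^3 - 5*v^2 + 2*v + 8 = (v - 4)*(v^2 - v - 2) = (v - 4)*(v - 2)*(v + 1)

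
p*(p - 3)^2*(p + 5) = p^4 - p^3 - 21*p^2 + 45*p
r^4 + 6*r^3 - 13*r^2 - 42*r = r*(r - 3)*(r + 2)*(r + 7)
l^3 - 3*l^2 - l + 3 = (l - 3)*(l - 1)*(l + 1)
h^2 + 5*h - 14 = (h - 2)*(h + 7)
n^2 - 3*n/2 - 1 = (n - 2)*(n + 1/2)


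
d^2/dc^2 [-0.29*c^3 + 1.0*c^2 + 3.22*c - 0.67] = 2.0 - 1.74*c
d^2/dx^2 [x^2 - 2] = 2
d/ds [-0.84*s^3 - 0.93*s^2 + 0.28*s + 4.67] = -2.52*s^2 - 1.86*s + 0.28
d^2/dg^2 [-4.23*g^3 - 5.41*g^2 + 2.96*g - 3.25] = -25.38*g - 10.82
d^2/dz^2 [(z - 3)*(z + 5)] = 2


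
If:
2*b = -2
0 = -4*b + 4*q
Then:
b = -1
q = -1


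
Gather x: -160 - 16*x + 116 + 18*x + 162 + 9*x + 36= 11*x + 154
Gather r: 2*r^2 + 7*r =2*r^2 + 7*r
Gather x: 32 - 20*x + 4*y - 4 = -20*x + 4*y + 28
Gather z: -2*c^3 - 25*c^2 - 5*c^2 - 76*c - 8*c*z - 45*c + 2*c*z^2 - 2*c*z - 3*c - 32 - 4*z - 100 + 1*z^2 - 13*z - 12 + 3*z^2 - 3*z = -2*c^3 - 30*c^2 - 124*c + z^2*(2*c + 4) + z*(-10*c - 20) - 144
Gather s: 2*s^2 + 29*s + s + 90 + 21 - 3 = 2*s^2 + 30*s + 108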